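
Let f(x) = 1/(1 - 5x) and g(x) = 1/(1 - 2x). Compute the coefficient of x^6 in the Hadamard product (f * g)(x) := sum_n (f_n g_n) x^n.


f has coefficients f_k = 5^k and g has coefficients g_k = 2^k, so the Hadamard product has coefficient (f*g)_k = 5^k * 2^k = 10^k.
For k = 6: 10^6 = 1000000.

1000000


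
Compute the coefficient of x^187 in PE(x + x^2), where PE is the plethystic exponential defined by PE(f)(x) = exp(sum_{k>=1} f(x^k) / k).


With f(x) = x + x^2, the exponent is sum_{k>=1} (x^k + x^(2k)) / k = -ln(1 - x) - ln(1 - x^2). Exponentiating:
PE(x + x^2) = 1 / ((1 - x)(1 - x^2)).
This is the generating function for partitions of n into parts of size 1 or 2. The number of 2's can be any j in 0..93, and the rest are 1's, so
[x^187] = floor(187/2) + 1 = 94.

94


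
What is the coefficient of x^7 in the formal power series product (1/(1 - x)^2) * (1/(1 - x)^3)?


Combine the factors: (1/(1 - x)^2) * (1/(1 - x)^3) = 1/(1 - x)^5.
Then use 1/(1 - x)^r = sum_{k>=0} C(k + r - 1, r - 1) x^k with r = 5 and k = 7:
C(11, 4) = 330.

330


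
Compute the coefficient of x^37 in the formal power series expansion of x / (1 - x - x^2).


Let f(x) = sum_{k>=0} a_k x^k. Multiplying f(x) * (1 - x - x^2) = x and matching coefficients gives a_0 = 0, a_1 = 1, and a_k = a_{k-1} + a_{k-2} for k >= 2. These are the Fibonacci numbers F_k.
Iterating from F_0 = 0, F_1 = 1:
F_0=0, F_1=1, F_2=1, F_3=2, F_4=3, F_5=5, F_6=8, F_7=13, F_8=21, F_9=34, ...
F_37 = 24157817.

24157817


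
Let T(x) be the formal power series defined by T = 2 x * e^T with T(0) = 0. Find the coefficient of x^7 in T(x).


Apply the Lagrange inversion formula: if T = 2 x * phi(T) with phi(t) = e^t, then
[x^n] T = 2^n * (1/n) [t^(n-1)] phi(t)^n = 2^n * (1/n) [t^(n-1)] e^(n t) = 2^n * (1/n) * n^(n-1) / (n-1)! = 2^n * n^(n-1) / n!.
When c = 1 this is the Cayley count of rooted labeled trees on n vertices, divided by n!.
For n = 7: 2^7 * 7^6 / 7! = 128 * 117649/5040 = 134456/45.

134456/45


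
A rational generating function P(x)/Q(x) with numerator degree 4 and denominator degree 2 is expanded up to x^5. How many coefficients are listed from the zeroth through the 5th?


Expanding up to x^5 gives the coefficients for x^0, x^1, ..., x^5.
That is 5 + 1 = 6 coefficients in total.

6


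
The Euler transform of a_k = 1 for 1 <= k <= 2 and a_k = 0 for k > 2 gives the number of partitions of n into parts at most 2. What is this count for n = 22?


Partitions of 22 into parts at most 2:
Using generating function (1-x)^(-1)(1-x^2)^(-1),
the coefficient of x^22 = 12

12


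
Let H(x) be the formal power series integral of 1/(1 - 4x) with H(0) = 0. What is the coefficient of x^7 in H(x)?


1/(1 - 4x) = sum_{k>=0} 4^k x^k. Integrating termwise with H(0) = 0:
H(x) = sum_{k>=0} 4^k x^(k+1) / (k+1) = sum_{m>=1} 4^(m-1) x^m / m.
For m = 7: 4^6/7 = 4096/7 = 4096/7.

4096/7


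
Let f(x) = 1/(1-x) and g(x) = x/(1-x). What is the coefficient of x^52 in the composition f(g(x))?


First simplify the composition: f(g(x)) = 1/(1 - x/(1-x)) = (1-x)/((1-x) - x) = (1-x)/(1-2x).
Now extract the coefficient. Write (1-x)/(1-2x) = 1/(1-2x) - x/(1-2x).
The coefficient of x^n in 1/(1-2x) is 2^n, and in x/(1-2x) is 2^(n-1) (for n >= 1).
So the coefficient of x^52 is 2^52 - 2^51 = 4503599627370496 - 2251799813685248 = 2251799813685248.

2251799813685248


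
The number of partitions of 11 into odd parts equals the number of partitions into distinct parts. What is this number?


Computing partitions of 11 into odd parts (1, 3, 5, ...):
Using the generating function prod_{k>=0} 1/(1-x^(2k+1)),
the count is 12

12


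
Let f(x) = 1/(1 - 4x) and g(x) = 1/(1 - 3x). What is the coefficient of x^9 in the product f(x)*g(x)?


The coefficient of x^n in f*g is the Cauchy product: sum_{k=0}^{n} a^k * b^(n-k).
With a=4, b=3, n=9:
sum_{k=0}^{9} 4^k * 3^(9-k)
= 989527

989527


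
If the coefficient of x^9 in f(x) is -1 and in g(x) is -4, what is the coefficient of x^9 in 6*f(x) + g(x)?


Scalar multiplication scales coefficients: 6 * -1 = -6.
Then add the g coefficient: -6 + -4
= -10

-10


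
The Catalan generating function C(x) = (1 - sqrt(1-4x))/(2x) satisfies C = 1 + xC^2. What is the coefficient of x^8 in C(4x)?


Substituting x -> 4x scales the n-th coefficient by 4^n, so [x^8] C(4x) = 4^8 * C_8.
C_8 = C(2*8, 8)/(9) = 12870/9 = 1430.
So 4^8 * 1430 = 65536 * 1430 = 93716480.

93716480


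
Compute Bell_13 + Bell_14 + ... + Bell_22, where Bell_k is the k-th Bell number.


Recall Bell_k counts set partitions of a k-set (with Bell_0 = 1 by convention).
Bell_13 through Bell_22: 27644437, 190899322, 1382958545, 10480142147, 82864869804, 682076806159, 5832742205057, 51724158235372, 474869816156751, 4506715738447323
Sum = 27644437 + 190899322 + 1382958545 + 10480142147 + 82864869804 + 682076806159 + 5832742205057 + 51724158235372 + 474869816156751 + 4506715738447323 = 5039919478364917.

5039919478364917


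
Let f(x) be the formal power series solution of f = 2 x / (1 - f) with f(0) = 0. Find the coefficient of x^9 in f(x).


Apply Lagrange inversion: f = 2 x * phi(f) with phi(t) = 1/(1 - t), so
[x^n] f = 2^n * (1/n) [t^(n-1)] phi(t)^n = 2^n * (1/n) [t^(n-1)] (1 - t)^(-n) = 2^n * (1/n) C(2n - 2, n - 1) = 2^n * C_{n-1}.
For n = 9: C_8 = C(16, 8) / 9 = 12870/9 = 1430.
With the 2^9 = 512 factor, the coefficient is 512 * 1430 = 732160.

732160


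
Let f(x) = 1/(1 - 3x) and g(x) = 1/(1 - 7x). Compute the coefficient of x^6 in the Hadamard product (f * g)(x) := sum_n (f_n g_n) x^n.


f has coefficients f_k = 3^k and g has coefficients g_k = 7^k, so the Hadamard product has coefficient (f*g)_k = 3^k * 7^k = 21^k.
For k = 6: 21^6 = 85766121.

85766121


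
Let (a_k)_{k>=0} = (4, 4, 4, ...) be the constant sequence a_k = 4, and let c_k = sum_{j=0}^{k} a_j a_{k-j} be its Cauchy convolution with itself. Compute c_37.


Since a_j = 4 for all j >= 0, the convolution sum becomes
c_k = sum_{j=0}^{k} 4 * 4 = 16 * (k + 1).
Equivalently, the generating function of (a_k) is 4/(1 - x) and its square is 16/(1 - x)^2 = sum_{k>=0} 16(k + 1) x^k.
For k = 37: 16 * 38 = 608.

608


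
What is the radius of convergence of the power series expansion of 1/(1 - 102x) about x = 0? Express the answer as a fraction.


Expanding 1/(1 - 102x) = sum_{k>=0} 102^k x^k, the series converges when |102x| < 1, i.e., |x| < 1/102.
So the radius of convergence is 1/102 = 1/102.

1/102


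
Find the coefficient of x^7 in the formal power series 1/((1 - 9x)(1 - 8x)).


By partial fractions or Cauchy convolution:
The coefficient equals sum_{k=0}^{7} 9^k * 8^(7-k).
= 26269505

26269505


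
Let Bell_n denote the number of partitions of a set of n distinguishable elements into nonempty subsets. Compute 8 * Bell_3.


Bell_3 can be computed from the Bell triangle or from Dobinski's identity Bell_n = (1/e) * sum_{k>=0} k^n / k!.
Computing Bell_3 = 5.
Then 8 * 5 = 40.

40


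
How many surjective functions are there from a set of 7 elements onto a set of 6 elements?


By inclusion-exclusion on which target elements are missed, the number of surjections from an n-set onto a k-set is
surj(n, k) = sum_{j=0}^{k} (-1)^j C(k, j) (k - j)^n.
Equivalently surj(n, k) = k! * S(n, k), where S(n, k) is the Stirling number of the second kind.
For n = 7, k = 6:
S(7, 6) = 21, so
surj = 6! * 21 = 720 * 21 = 15120.

15120


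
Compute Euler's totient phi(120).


phi(n) counts integers in [1, n] coprime to n. Using the multiplicative formula phi(n) = n * prod_{p | n} (1 - 1/p):
120 = 2^3 * 3 * 5, so
phi(120) = 120 * (1 - 1/2) * (1 - 1/3) * (1 - 1/5) = 32.

32


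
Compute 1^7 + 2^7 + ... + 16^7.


This power sum has a closed form given by Faulhaber's formula
sum_{k=1}^{m} k^p = (1 / (p + 1)) * sum_{j=0}^{p} C(p + 1, j) B_j m^(p + 1 - j),
but for small m direct computation is fastest:
1 + 128 + 2187 + 16384 + 78125 + 279936 + 823543 + 2097152 + 4782969 + 10000000 + 19487171 + 35831808 + 62748517 + 105413504 + 170859375 + 268435456 = 680856256.

680856256


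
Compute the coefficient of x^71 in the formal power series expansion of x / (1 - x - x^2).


Let f(x) = sum_{k>=0} a_k x^k. Multiplying f(x) * (1 - x - x^2) = x and matching coefficients gives a_0 = 0, a_1 = 1, and a_k = a_{k-1} + a_{k-2} for k >= 2. These are the Fibonacci numbers F_k.
Iterating from F_0 = 0, F_1 = 1:
F_0=0, F_1=1, F_2=1, F_3=2, F_4=3, F_5=5, F_6=8, F_7=13, F_8=21, F_9=34, ...
F_71 = 308061521170129.

308061521170129


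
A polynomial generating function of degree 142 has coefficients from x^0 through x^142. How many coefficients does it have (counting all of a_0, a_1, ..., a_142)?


A polynomial of degree 142 takes the form a_0 + a_1 x + ... + a_142 x^142.
The number of coefficients is 142 + 1 = 143.

143


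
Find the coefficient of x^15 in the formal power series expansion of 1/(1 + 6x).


Write 1/(1 + c x) = 1/(1 - (-c) x) and apply the geometric-series identity
1/(1 - y) = sum_{k>=0} y^k to get 1/(1 + c x) = sum_{k>=0} (-c)^k x^k.
So the coefficient of x^k is (-c)^k = (-1)^k * c^k.
Here c = 6 and k = 15:
(-6)^15 = -1 * 470184984576 = -470184984576

-470184984576


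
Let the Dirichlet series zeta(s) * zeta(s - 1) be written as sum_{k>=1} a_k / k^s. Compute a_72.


Convolution gives a_k = sum_{d | k} d * 1 = sum_{d | k} d = sigma(k), the sum of positive divisors of k.
For k = 72, the divisors are 1, 2, 3, 4, 6, 8, 9, 12, 18, 24, 36, 72, so
sigma(72) = 1 + 2 + 3 + 4 + 6 + 8 + 9 + 12 + 18 + 24 + 36 + 72 = 195.

195


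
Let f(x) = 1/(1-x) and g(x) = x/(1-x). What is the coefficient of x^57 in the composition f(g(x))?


First simplify the composition: f(g(x)) = 1/(1 - x/(1-x)) = (1-x)/((1-x) - x) = (1-x)/(1-2x).
Now extract the coefficient. Write (1-x)/(1-2x) = 1/(1-2x) - x/(1-2x).
The coefficient of x^n in 1/(1-2x) is 2^n, and in x/(1-2x) is 2^(n-1) (for n >= 1).
So the coefficient of x^57 is 2^57 - 2^56 = 144115188075855872 - 72057594037927936 = 72057594037927936.

72057594037927936


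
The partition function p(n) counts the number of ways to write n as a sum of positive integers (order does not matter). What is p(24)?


Using the generating function prod_{k>=1} 1/(1-x^k), we compute p(24).
By dynamic programming over parts 1 through 24:
p(24) = 1575

1575


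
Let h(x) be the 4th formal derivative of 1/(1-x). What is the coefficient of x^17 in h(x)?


Differentiating 4 times: d^4/dx^4 [1/(1-x)] = 4!/(1-x)^5.
The expansion 1/(1-x)^5 = sum_{k>=0} C(k+4, 4) x^k, so the coefficient of x^n in 4!/(1-x)^5 is 4! * C(n+4, 4).
For n = 17: 24 * C(21, 4) = 24 * 5985 = 143640

143640


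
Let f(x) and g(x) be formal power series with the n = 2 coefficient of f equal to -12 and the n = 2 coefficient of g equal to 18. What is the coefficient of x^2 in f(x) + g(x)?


Addition of formal power series is termwise.
The coefficient of x^2 in f + g = -12 + 18
= 6

6


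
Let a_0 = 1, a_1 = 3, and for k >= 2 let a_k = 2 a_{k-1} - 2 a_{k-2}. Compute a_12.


Iterating the recurrence forward:
a_0 = 1
a_1 = 3
a_2 = 2*3 - 2*1 = 4
a_3 = 2*4 - 2*3 = 2
a_4 = 2*2 - 2*4 = -4
a_5 = 2*-4 - 2*2 = -12
a_6 = 2*-12 - 2*-4 = -16
a_7 = 2*-16 - 2*-12 = -8
a_8 = 2*-8 - 2*-16 = 16
a_9 = 2*16 - 2*-8 = 48
a_10 = 2*48 - 2*16 = 64
a_11 = 2*64 - 2*48 = 32
a_12 = 2*32 - 2*64 = -64
So a_12 = -64.

-64


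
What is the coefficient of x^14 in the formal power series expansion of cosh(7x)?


The Maclaurin series is cosh(t) = sum_{m>=0} t^(2m) / (2m)!, so substituting t = 7x, only even powers of x are nonzero, with coefficient of x^(2m) equal to 7^(2m) / (2m)!.
For x^14 the coefficient is 7^14/14! = 678223072849/87178291200 = 13841287201/1779148800.

13841287201/1779148800


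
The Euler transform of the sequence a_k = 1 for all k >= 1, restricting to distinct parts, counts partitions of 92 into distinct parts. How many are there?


Partitions of 92 into distinct parts can be computed via generating function.
Product (1+x)(1+x^2)(1+x^3)...
The coefficient of x^92 = 225585

225585


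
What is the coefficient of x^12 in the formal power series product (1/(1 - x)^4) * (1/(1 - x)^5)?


Combine the factors: (1/(1 - x)^4) * (1/(1 - x)^5) = 1/(1 - x)^9.
Then use 1/(1 - x)^r = sum_{k>=0} C(k + r - 1, r - 1) x^k with r = 9 and k = 12:
C(20, 8) = 125970.

125970


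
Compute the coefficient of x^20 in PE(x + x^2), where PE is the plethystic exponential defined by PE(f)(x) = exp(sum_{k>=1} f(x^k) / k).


With f(x) = x + x^2, the exponent is sum_{k>=1} (x^k + x^(2k)) / k = -ln(1 - x) - ln(1 - x^2). Exponentiating:
PE(x + x^2) = 1 / ((1 - x)(1 - x^2)).
This is the generating function for partitions of n into parts of size 1 or 2. The number of 2's can be any j in 0..10, and the rest are 1's, so
[x^20] = floor(20/2) + 1 = 11.

11


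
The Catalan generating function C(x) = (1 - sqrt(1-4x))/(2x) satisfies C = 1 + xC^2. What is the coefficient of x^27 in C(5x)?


Substituting x -> 5x scales the n-th coefficient by 5^n, so [x^27] C(5x) = 5^27 * C_27.
C_27 = C(2*27, 27)/(28) = 1946939425648112/28 = 69533550916004.
So 5^27 * 69533550916004 = 7450580596923828125 * 69533550916004 = 518065325289994478225708007812500.

518065325289994478225708007812500


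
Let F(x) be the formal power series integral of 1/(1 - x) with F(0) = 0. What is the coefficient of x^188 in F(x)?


1/(1 - x) = sum_{k>=0} x^k. Integrating termwise and using F(0) = 0 gives
F(x) = sum_{k>=0} x^(k+1) / (k+1) = sum_{m>=1} x^m / m = -ln(1 - x).
So the coefficient of x^188 is 1/188 = 1/188.

1/188


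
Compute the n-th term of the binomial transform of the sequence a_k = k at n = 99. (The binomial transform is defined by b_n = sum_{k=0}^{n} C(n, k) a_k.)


With a_k = k, b_n = sum_{k=0}^{n} C(n, k) k. Using k * C(n, k) = n * C(n-1, k-1) gives b_n = n * sum_{k>=1} C(n-1, k-1) = n * 2^(n-1).
For n = 99: 99 * 2^98 = 99 * 316912650057057350374175801344 = 31374352355648677687043404333056.

31374352355648677687043404333056


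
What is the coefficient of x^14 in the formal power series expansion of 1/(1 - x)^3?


The expansion 1/(1 - x)^r = sum_{k>=0} C(k + r - 1, r - 1) x^k follows from the multiset / negative-binomial theorem (or from repeated differentiation of the geometric series).
For r = 3 and k = 14:
C(16, 2) = 20922789888000 / (2 * 87178291200) = 120.

120


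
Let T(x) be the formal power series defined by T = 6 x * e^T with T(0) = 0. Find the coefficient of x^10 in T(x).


Apply the Lagrange inversion formula: if T = 6 x * phi(T) with phi(t) = e^t, then
[x^n] T = 6^n * (1/n) [t^(n-1)] phi(t)^n = 6^n * (1/n) [t^(n-1)] e^(n t) = 6^n * (1/n) * n^(n-1) / (n-1)! = 6^n * n^(n-1) / n!.
When c = 1 this is the Cayley count of rooted labeled trees on n vertices, divided by n!.
For n = 10: 6^10 * 10^9 / 10! = 60466176 * 1000000000/3628800 = 116640000000/7.

116640000000/7


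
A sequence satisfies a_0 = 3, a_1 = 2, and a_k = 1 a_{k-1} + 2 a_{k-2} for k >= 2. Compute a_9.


The characteristic equation is t^2 - 1 t - 2 = 0, with roots r_1 = 2 and r_2 = -1 (so c_1 = r_1 + r_2, c_2 = -r_1 r_2 as required).
One can use the closed form a_n = A r_1^n + B r_2^n, but direct iteration is more reliable:
a_0 = 3, a_1 = 2, a_2 = 8, a_3 = 12, a_4 = 28, a_5 = 52, a_6 = 108, a_7 = 212, a_8 = 428, a_9 = 852.
So a_9 = 852.

852


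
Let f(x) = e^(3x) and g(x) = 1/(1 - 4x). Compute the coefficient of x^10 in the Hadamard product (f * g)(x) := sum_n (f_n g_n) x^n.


Expanding: f_k = 3^k/k! (from e^(3x)) and g_k = 4^k (from 1/(1 - 4x)). So the Hadamard coefficient (f * g)_k = 3^k 4^k / k! = (12)^k / k!.
For k = 10: 12^10/10! = 61917364224/3628800 = 2985984/175.

2985984/175


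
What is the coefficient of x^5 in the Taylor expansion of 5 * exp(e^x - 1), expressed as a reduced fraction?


exp(e^x - 1) = sum_{k>=0} Bell_k x^k / k!, where Bell_k is the k-th Bell number.
So the coefficient of x^5 is 5 * Bell_5 / 5!.
Computing: Bell_5 = 52 and 5! = 120, giving
5 * 52/120 = 13/6.

13/6


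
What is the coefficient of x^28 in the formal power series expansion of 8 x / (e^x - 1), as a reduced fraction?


The exponential generating function for Bernoulli numbers is
x / (e^x - 1) = sum_{k>=0} B_k x^k / k!.
So the coefficient of x^28 in 8 x / (e^x - 1) is 8 B_28 / 28!.
Computing: B_28 = -23749461029/870, 28! = 304888344611713860501504000000, giving
8 * -23749461029/870 / 304888344611713860501504000000 = -3392780147/4736658210931983189934080000000.

-3392780147/4736658210931983189934080000000


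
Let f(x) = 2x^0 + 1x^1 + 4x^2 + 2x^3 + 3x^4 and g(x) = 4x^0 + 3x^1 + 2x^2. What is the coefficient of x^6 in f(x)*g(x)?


Cauchy product at x^6:
3*2
= 6

6


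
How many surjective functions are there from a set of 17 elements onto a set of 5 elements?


By inclusion-exclusion on which target elements are missed, the number of surjections from an n-set onto a k-set is
surj(n, k) = sum_{j=0}^{k} (-1)^j C(k, j) (k - j)^n.
Equivalently surj(n, k) = k! * S(n, k), where S(n, k) is the Stirling number of the second kind.
For n = 17, k = 5:
S(17, 5) = 5652751651, so
surj = 5! * 5652751651 = 120 * 5652751651 = 678330198120.

678330198120


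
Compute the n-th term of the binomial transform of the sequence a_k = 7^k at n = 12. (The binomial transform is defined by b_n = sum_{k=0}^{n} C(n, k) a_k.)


With a_k = 7^k, b_n = sum_{k=0}^{n} C(n, k) 7^k = (1 + 7)^n by the binomial theorem.
For n = 12: (1 + 7)^12 = 8^12 = 68719476736.

68719476736


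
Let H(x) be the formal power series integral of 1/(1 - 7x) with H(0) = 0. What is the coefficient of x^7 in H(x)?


1/(1 - 7x) = sum_{k>=0} 7^k x^k. Integrating termwise with H(0) = 0:
H(x) = sum_{k>=0} 7^k x^(k+1) / (k+1) = sum_{m>=1} 7^(m-1) x^m / m.
For m = 7: 7^6/7 = 117649/7 = 16807.

16807


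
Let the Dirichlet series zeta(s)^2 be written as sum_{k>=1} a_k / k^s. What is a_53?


The Dirichlet convolution of the constant function 1 with itself gives (1 * 1)(k) = sum_{d | k} 1 = d(k), the number of positive divisors of k.
Since zeta(s) = sum_{k>=1} 1/k^s, we have zeta(s)^2 = sum_{k>=1} d(k)/k^s, so a_k = d(k).
For k = 53: the divisors are 1, 53.
Count = 2.

2


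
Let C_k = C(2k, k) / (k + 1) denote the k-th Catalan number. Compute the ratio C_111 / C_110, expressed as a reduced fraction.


Using C_k = (2k)! / (k! (k+1)!), the ratio C_{k+1}/C_k simplifies to
C_{k+1}/C_k = [(2k+2)! / ((k+1)! (k+2)!)] * [k! (k+1)! / (2k)!]
 = (2k+2)(2k+1) / ((k+1)(k+2)) = 2(2k+1) / (k+2).
For k = 110: 2(2*110 + 1) / (110 + 2) = 442/112 = 221/56.

221/56


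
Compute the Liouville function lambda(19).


The Liouville function is lambda(k) = (-1)^Omega(k), where Omega(k) counts the prime factors of k with multiplicity.
Factoring: 19 = 19, so Omega(19) = 1.
lambda(19) = (-1)^1 = -1.

-1


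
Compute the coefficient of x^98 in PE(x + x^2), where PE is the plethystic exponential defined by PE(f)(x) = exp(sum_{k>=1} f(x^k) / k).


With f(x) = x + x^2, the exponent is sum_{k>=1} (x^k + x^(2k)) / k = -ln(1 - x) - ln(1 - x^2). Exponentiating:
PE(x + x^2) = 1 / ((1 - x)(1 - x^2)).
This is the generating function for partitions of n into parts of size 1 or 2. The number of 2's can be any j in 0..49, and the rest are 1's, so
[x^98] = floor(98/2) + 1 = 50.

50


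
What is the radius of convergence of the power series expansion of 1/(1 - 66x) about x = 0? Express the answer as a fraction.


Expanding 1/(1 - 66x) = sum_{k>=0} 66^k x^k, the series converges when |66x| < 1, i.e., |x| < 1/66.
So the radius of convergence is 1/66 = 1/66.

1/66


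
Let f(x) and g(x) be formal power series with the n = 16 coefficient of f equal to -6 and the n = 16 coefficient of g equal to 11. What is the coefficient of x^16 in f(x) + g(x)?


Addition of formal power series is termwise.
The coefficient of x^16 in f + g = -6 + 11
= 5

5


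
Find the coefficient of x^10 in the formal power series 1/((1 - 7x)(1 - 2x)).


By partial fractions or Cauchy convolution:
The coefficient equals sum_{k=0}^{10} 7^k * 2^(10-k).
= 395464939

395464939


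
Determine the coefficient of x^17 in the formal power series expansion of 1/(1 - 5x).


The geometric series identity gives 1/(1 - c x) = sum_{k>=0} c^k x^k, so the coefficient of x^k is c^k.
Here c = 5 and k = 17.
Computing: 5^17 = 762939453125

762939453125


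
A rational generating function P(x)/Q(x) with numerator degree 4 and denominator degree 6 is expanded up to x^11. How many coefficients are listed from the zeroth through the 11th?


Expanding up to x^11 gives the coefficients for x^0, x^1, ..., x^11.
That is 11 + 1 = 12 coefficients in total.

12


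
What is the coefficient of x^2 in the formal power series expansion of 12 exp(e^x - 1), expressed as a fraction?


exp(e^x - 1) is the exponential generating function for the Bell numbers Bell_k: exp(e^x - 1) = sum_{k>=0} Bell_k x^k / k!.
So the coefficient of x^2 in 12 exp(e^x - 1) is 12 Bell_2 / 2!.
Computing: Bell_2 = 2 and 2! = 2, giving
12 * 2/2 = 12.

12


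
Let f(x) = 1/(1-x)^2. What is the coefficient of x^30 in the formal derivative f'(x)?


Differentiate: d/dx [ 1/(1-x)^r ] = r / (1-x)^(r+1).
Here r = 2, so f'(x) = 2 / (1-x)^3.
The expansion of 1/(1-x)^(r+1) has coefficient of x^n equal to C(n+r, r).
So the coefficient of x^30 in f'(x) is
2 * C(32, 2) = 2 * 496 = 992

992


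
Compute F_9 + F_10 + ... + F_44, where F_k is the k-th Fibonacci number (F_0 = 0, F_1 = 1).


Use the identity sum_{k=0}^{N} F_k = F_{N+2} - 1 (which follows from F_{k+2} - F_{k+1} = F_k). Then
sum_{k=9}^{44} F_k = (F_{46} - 1) - (F_{10} - 1) = F_{46} - F_{10}.
Computing: F_{46} = 1836311903, F_{10} = 55, so
Sum = 1836311903 - 55 = 1836311848.

1836311848


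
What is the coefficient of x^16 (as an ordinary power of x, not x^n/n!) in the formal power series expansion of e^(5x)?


The exponential series is e^y = sum_{k>=0} y^k / k!. Substituting y = 5x gives
e^(5x) = sum_{k>=0} 5^k x^k / k!.
So the coefficient of x^n is a^n/n! with a = 5, n = 16:
5^16 / 16! = 152587890625/20922789888000 = 1220703125/167382319104

1220703125/167382319104


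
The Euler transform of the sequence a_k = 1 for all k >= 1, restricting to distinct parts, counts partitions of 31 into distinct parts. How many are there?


Partitions of 31 into distinct parts can be computed via generating function.
Product (1+x)(1+x^2)(1+x^3)...
The coefficient of x^31 = 340

340


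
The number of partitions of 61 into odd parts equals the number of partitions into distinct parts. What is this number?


Computing partitions of 61 into odd parts (1, 3, 5, ...):
Using the generating function prod_{k>=0} 1/(1-x^(2k+1)),
the count is 12076

12076


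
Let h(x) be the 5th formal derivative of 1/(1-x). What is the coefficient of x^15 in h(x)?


Differentiating 5 times: d^5/dx^5 [1/(1-x)] = 5!/(1-x)^6.
The expansion 1/(1-x)^6 = sum_{k>=0} C(k+5, 5) x^k, so the coefficient of x^n in 5!/(1-x)^6 is 5! * C(n+5, 5).
For n = 15: 120 * C(20, 5) = 120 * 15504 = 1860480

1860480


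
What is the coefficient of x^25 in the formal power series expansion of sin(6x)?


The Maclaurin series is sin(t) = sum_{k>=0} (-1)^k t^(2k+1) / (2k+1)!, so substituting t = 6x, only odd powers of x are nonzero, with coefficient of x^(2k+1) equal to (-1)^k 6^(2k+1) / (2k+1)!.
Write 25 = 2*12 + 1, giving the coefficient (-1)^12 * 6^25 / 25! = 28430288029929701376/15511210043330985984000000 = 114791256/62628675484375.

114791256/62628675484375


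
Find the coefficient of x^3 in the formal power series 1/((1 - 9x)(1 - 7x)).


By partial fractions or Cauchy convolution:
The coefficient equals sum_{k=0}^{3} 9^k * 7^(3-k).
= 2080

2080


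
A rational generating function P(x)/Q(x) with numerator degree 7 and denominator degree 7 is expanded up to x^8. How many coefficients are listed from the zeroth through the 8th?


Expanding up to x^8 gives the coefficients for x^0, x^1, ..., x^8.
That is 8 + 1 = 9 coefficients in total.

9


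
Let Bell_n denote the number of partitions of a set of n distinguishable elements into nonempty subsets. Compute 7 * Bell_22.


Bell_22 can be computed from the Bell triangle or from Dobinski's identity Bell_n = (1/e) * sum_{k>=0} k^n / k!.
Computing Bell_22 = 4506715738447323.
Then 7 * 4506715738447323 = 31547010169131261.

31547010169131261


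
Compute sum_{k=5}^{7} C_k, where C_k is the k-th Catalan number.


C_5 through C_7: 42, 132, 429
Sum = 42 + 132 + 429
= 603

603


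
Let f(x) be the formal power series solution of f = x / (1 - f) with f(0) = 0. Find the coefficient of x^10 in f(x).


Apply Lagrange inversion: f = x * phi(f) with phi(t) = 1/(1 - t), so
[x^n] f = (1/n) [t^(n-1)] phi(t)^n = (1/n) [t^(n-1)] (1 - t)^(-n) = (1/n) C(2n - 2, n - 1) = C_{n-1}.
For n = 10: C_9 = C(18, 9) / 10 = 48620/10 = 4862 = 4862.

4862


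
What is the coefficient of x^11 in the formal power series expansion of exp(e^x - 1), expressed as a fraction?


exp(e^x - 1) is the exponential generating function for the Bell numbers Bell_k: exp(e^x - 1) = sum_{k>=0} Bell_k x^k / k!.
So the coefficient of x^11 in exp(e^x - 1) is Bell_11 / 11!.
Computing: Bell_11 = 678570 and 11! = 39916800, giving
678570/39916800 = 22619/1330560.

22619/1330560


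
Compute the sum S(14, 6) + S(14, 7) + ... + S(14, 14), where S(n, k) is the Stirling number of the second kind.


By definition, S(n, k) counts partitions of an n-set into exactly k nonempty blocks.
Computing row n = 14 for k = 6..14:
S(14, k): 63436373, 49329280, 20912320, 5135130, 752752, 66066, 3367, 91, 1
Sum = 139635380.

139635380


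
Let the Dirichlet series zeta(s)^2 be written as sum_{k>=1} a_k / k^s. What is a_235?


The Dirichlet convolution of the constant function 1 with itself gives (1 * 1)(k) = sum_{d | k} 1 = d(k), the number of positive divisors of k.
Since zeta(s) = sum_{k>=1} 1/k^s, we have zeta(s)^2 = sum_{k>=1} d(k)/k^s, so a_k = d(k).
For k = 235: the divisors are 1, 5, 47, 235.
Count = 4.

4


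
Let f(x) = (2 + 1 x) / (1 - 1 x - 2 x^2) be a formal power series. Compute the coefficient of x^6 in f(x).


Write f(x) = sum_{k>=0} a_k x^k. Multiplying both sides by 1 - 1 x - 2 x^2 gives
(1 - 1 x - 2 x^2) sum_{k>=0} a_k x^k = 2 + 1 x.
Matching coefficients:
 x^0: a_0 = 2
 x^1: a_1 - 1 a_0 = 1  =>  a_1 = 1*2 + 1 = 3
 x^k (k >= 2): a_k = 1 a_{k-1} + 2 a_{k-2}.
Iterating: a_2 = 7, a_3 = 13, a_4 = 27, a_5 = 53, a_6 = 107.
So the coefficient of x^6 is 107.

107


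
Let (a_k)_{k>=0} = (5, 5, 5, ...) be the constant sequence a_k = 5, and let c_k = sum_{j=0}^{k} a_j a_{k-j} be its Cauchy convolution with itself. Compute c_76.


Since a_j = 5 for all j >= 0, the convolution sum becomes
c_k = sum_{j=0}^{k} 5 * 5 = 25 * (k + 1).
Equivalently, the generating function of (a_k) is 5/(1 - x) and its square is 25/(1 - x)^2 = sum_{k>=0} 25(k + 1) x^k.
For k = 76: 25 * 77 = 1925.

1925


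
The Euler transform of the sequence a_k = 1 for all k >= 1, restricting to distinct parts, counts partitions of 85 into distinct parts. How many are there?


Partitions of 85 into distinct parts can be computed via generating function.
Product (1+x)(1+x^2)(1+x^3)...
The coefficient of x^85 = 121792

121792


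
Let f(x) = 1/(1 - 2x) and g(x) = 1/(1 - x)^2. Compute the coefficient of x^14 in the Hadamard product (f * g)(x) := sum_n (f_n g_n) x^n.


f has coefficients f_k = 2^k. For g = 1/(1 - x)^2 the coefficient is g_k = C(k + 1, 1) = k + 1. The Hadamard coefficient is (f * g)_k = 2^k * (k + 1).
For k = 14: 2^14 * 15 = 16384 * 15 = 245760.

245760


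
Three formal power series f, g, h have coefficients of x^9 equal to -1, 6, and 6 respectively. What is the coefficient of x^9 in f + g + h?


Series addition is componentwise:
-1 + 6 + 6
= 11

11


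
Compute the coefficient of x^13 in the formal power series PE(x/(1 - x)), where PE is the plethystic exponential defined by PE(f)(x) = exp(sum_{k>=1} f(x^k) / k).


For f(x) = x/(1 - x) we have
sum_{k>=1} f(x^k) / k = sum_{k>=1} (1/k) * x^k / (1 - x^k) = sum_{k, m >= 1} x^(k m) / k,
which after exponentiating simplifies to
PE(x/(1 - x)) = prod_{k>=1} 1 / (1 - x^k).
This is the generating function for the partition function p(n), so the coefficient of x^13 is p(13).
Computing p(13) by dynamic programming over parts 1, 2, ..., 13: p(13) = 101.

101


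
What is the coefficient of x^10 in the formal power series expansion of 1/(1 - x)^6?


The expansion 1/(1 - x)^r = sum_{k>=0} C(k + r - 1, r - 1) x^k follows from the multiset / negative-binomial theorem (or from repeated differentiation of the geometric series).
For r = 6 and k = 10:
C(15, 5) = 1307674368000 / (120 * 3628800) = 3003.

3003


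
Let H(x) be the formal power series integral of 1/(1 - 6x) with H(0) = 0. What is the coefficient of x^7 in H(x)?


1/(1 - 6x) = sum_{k>=0} 6^k x^k. Integrating termwise with H(0) = 0:
H(x) = sum_{k>=0} 6^k x^(k+1) / (k+1) = sum_{m>=1} 6^(m-1) x^m / m.
For m = 7: 6^6/7 = 46656/7 = 46656/7.

46656/7


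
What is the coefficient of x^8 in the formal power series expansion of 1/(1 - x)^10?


The negative binomial / multiset identity is
1/(1 - x)^r = sum_{k>=0} C(k + r - 1, r - 1) x^k.
Here r = 10 and k = 8, so the coefficient is
C(8 + 9, 9) = C(17, 9)
= 24310

24310


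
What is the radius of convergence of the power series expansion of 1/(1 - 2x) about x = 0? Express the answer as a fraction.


Expanding 1/(1 - 2x) = sum_{k>=0} 2^k x^k, the series converges when |2x| < 1, i.e., |x| < 1/2.
So the radius of convergence is 1/2 = 1/2.

1/2


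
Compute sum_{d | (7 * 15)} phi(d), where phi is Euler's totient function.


First, 7 * 15 = 105. One classical identity is sum_{d | n} phi(d) = n (each k in [1, n] has a unique gcd with n, and among the k's with gcd(k, n) = n/d there are phi(d) of them). So the sum equals 105. We also verify directly:
Divisors of 105: 1, 3, 5, 7, 15, 21, 35, 105.
phi values: 1, 2, 4, 6, 8, 12, 24, 48.
Sum = 105.

105


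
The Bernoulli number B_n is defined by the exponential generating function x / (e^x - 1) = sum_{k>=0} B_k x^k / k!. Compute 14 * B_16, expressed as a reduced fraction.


Bernoulli numbers can also be computed recursively via B_0 = 1 and sum_{j=0}^{m} C(m+1, j) B_j = 0 for m >= 1. Odd-index Bernoulli numbers vanish for k >= 3.
Computing B_16 = -3617/510, so 14 * B_16 = 14 * -3617/510 = -25319/255.

-25319/255


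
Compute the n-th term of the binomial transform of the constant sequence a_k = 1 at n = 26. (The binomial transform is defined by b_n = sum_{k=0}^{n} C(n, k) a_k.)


With a_k = 1 for all k, b_n = sum_{k=0}^{n} C(n, k) = 2^n by the binomial theorem.
For n = 26: 2^26 = 67108864.

67108864


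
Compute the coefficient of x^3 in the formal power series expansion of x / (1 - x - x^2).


Let f(x) = sum_{k>=0} a_k x^k. Multiplying f(x) * (1 - x - x^2) = x and matching coefficients gives a_0 = 0, a_1 = 1, and a_k = a_{k-1} + a_{k-2} for k >= 2. These are the Fibonacci numbers F_k.
Iterating from F_0 = 0, F_1 = 1:
F_0=0, F_1=1, F_2=1, F_3=2
F_3 = 2.

2


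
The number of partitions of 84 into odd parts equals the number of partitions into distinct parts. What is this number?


Computing partitions of 84 into odd parts (1, 3, 5, ...):
Using the generating function prod_{k>=0} 1/(1-x^(2k+1)),
the count is 111322

111322


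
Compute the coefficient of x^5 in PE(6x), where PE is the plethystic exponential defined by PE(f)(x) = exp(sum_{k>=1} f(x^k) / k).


With f(x) = 6x, the exponent is sum_{k>=1} 6 x^k / k = 6 * (-ln(1 - x)). Exponentiating:
PE(6x) = exp(-6 ln(1 - x)) = 1/(1 - x)^6.
By the negative binomial expansion, [x^n] 1/(1 - x)^6 = C(n + 5, 5).
For n = 5: C(10, 5) = 252.

252


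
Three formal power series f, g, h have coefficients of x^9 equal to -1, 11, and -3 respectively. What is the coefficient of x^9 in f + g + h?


Series addition is componentwise:
-1 + 11 + -3
= 7

7


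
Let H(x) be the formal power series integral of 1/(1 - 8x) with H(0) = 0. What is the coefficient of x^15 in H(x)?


1/(1 - 8x) = sum_{k>=0} 8^k x^k. Integrating termwise with H(0) = 0:
H(x) = sum_{k>=0} 8^k x^(k+1) / (k+1) = sum_{m>=1} 8^(m-1) x^m / m.
For m = 15: 8^14/15 = 4398046511104/15 = 4398046511104/15.

4398046511104/15


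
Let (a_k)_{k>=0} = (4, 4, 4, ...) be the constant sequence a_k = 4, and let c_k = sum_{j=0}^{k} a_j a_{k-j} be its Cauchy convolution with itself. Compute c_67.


Since a_j = 4 for all j >= 0, the convolution sum becomes
c_k = sum_{j=0}^{k} 4 * 4 = 16 * (k + 1).
Equivalently, the generating function of (a_k) is 4/(1 - x) and its square is 16/(1 - x)^2 = sum_{k>=0} 16(k + 1) x^k.
For k = 67: 16 * 68 = 1088.

1088


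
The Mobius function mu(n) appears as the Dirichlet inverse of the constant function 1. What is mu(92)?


92 has a squared prime factor, so mu(92) = 0.
Factorization reveals a repeated prime.

0


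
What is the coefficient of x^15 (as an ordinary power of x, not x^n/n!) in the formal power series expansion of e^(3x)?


The exponential series is e^y = sum_{k>=0} y^k / k!. Substituting y = 3x gives
e^(3x) = sum_{k>=0} 3^k x^k / k!.
So the coefficient of x^n is a^n/n! with a = 3, n = 15:
3^15 / 15! = 14348907/1307674368000 = 19683/1793792000

19683/1793792000


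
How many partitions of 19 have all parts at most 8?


Using the generating function (1-x)^(-1)(1-x^2)^(-1)...(1-x^8)^(-1),
the coefficient of x^19 counts these restricted partitions.
Result = 352

352


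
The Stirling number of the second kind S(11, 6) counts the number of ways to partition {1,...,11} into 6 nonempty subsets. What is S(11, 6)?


Using the explicit formula S(n,k) = (1/k!) sum_{j=0}^{k} (-1)^(k-j) C(k,j) j^n:
S(11, 6) = 179487
Equivalently, S(n,k) is n! times the coefficient of x^n in the EGF (e^x - 1)^k / k!.

179487


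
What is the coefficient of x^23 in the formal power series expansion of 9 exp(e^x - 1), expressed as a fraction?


exp(e^x - 1) is the exponential generating function for the Bell numbers Bell_k: exp(e^x - 1) = sum_{k>=0} Bell_k x^k / k!.
So the coefficient of x^23 in 9 exp(e^x - 1) is 9 Bell_23 / 23!.
Computing: Bell_23 = 44152005855084346 and 23! = 25852016738884976640000, giving
9 * 44152005855084346/25852016738884976640000 = 22076002927542173/1436223152160276480000.

22076002927542173/1436223152160276480000


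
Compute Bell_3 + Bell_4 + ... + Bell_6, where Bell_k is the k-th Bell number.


Recall Bell_k counts set partitions of a k-set (with Bell_0 = 1 by convention).
Bell_3 through Bell_6: 5, 15, 52, 203
Sum = 5 + 15 + 52 + 203 = 275.

275


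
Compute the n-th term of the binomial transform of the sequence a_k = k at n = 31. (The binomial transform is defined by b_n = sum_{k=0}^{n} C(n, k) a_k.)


With a_k = k, b_n = sum_{k=0}^{n} C(n, k) k. Using k * C(n, k) = n * C(n-1, k-1) gives b_n = n * sum_{k>=1} C(n-1, k-1) = n * 2^(n-1).
For n = 31: 31 * 2^30 = 31 * 1073741824 = 33285996544.

33285996544


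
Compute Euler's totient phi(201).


phi(n) counts integers in [1, n] coprime to n. Using the multiplicative formula phi(n) = n * prod_{p | n} (1 - 1/p):
201 = 3 * 67, so
phi(201) = 201 * (1 - 1/3) * (1 - 1/67) = 132.

132


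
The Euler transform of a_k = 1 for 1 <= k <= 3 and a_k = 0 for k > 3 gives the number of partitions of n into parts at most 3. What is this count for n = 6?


Partitions of 6 into parts at most 3:
Using generating function (1-x)^(-1)(1-x^2)^(-1)(1-x^3)^(-1),
the coefficient of x^6 = 7

7


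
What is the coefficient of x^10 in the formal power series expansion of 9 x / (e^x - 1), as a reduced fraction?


The exponential generating function for Bernoulli numbers is
x / (e^x - 1) = sum_{k>=0} B_k x^k / k!.
So the coefficient of x^10 in 9 x / (e^x - 1) is 9 B_10 / 10!.
Computing: B_10 = 5/66, 10! = 3628800, giving
9 * 5/66 / 3628800 = 1/5322240.

1/5322240


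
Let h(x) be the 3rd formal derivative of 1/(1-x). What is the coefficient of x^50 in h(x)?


Differentiating 3 times: d^3/dx^3 [1/(1-x)] = 3!/(1-x)^4.
The expansion 1/(1-x)^4 = sum_{k>=0} C(k+3, 3) x^k, so the coefficient of x^n in 3!/(1-x)^4 is 3! * C(n+3, 3).
For n = 50: 6 * C(53, 3) = 6 * 23426 = 140556

140556


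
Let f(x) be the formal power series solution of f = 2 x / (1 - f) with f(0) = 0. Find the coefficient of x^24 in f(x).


Apply Lagrange inversion: f = 2 x * phi(f) with phi(t) = 1/(1 - t), so
[x^n] f = 2^n * (1/n) [t^(n-1)] phi(t)^n = 2^n * (1/n) [t^(n-1)] (1 - t)^(-n) = 2^n * (1/n) C(2n - 2, n - 1) = 2^n * C_{n-1}.
For n = 24: C_23 = C(46, 23) / 24 = 8233430727600/24 = 343059613650.
With the 2^24 = 16777216 factor, the coefficient is 16777216 * 343059613650 = 5755585239082598400.

5755585239082598400


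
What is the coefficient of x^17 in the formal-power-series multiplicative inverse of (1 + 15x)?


The inverse is 1/(1 + 15x). Apply the geometric identity 1/(1 - y) = sum_{k>=0} y^k with y = -15x:
1/(1 + 15x) = sum_{k>=0} (-15)^k x^k.
So the coefficient of x^17 is (-15)^17 = -98526125335693359375.

-98526125335693359375


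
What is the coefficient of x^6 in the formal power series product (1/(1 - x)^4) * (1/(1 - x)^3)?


Combine the factors: (1/(1 - x)^4) * (1/(1 - x)^3) = 1/(1 - x)^7.
Then use 1/(1 - x)^r = sum_{k>=0} C(k + r - 1, r - 1) x^k with r = 7 and k = 6:
C(12, 6) = 924.

924


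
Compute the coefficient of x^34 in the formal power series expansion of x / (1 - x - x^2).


Let f(x) = sum_{k>=0} a_k x^k. Multiplying f(x) * (1 - x - x^2) = x and matching coefficients gives a_0 = 0, a_1 = 1, and a_k = a_{k-1} + a_{k-2} for k >= 2. These are the Fibonacci numbers F_k.
Iterating from F_0 = 0, F_1 = 1:
F_0=0, F_1=1, F_2=1, F_3=2, F_4=3, F_5=5, F_6=8, F_7=13, F_8=21, F_9=34, ...
F_34 = 5702887.

5702887


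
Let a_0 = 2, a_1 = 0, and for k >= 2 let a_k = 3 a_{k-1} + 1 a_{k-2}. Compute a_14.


Iterating the recurrence forward:
a_0 = 2
a_1 = 0
a_2 = 3*0 + 1*2 = 2
a_3 = 3*2 + 1*0 = 6
a_4 = 3*6 + 1*2 = 20
a_5 = 3*20 + 1*6 = 66
a_6 = 3*66 + 1*20 = 218
a_7 = 3*218 + 1*66 = 720
a_8 = 3*720 + 1*218 = 2378
a_9 = 3*2378 + 1*720 = 7854
a_10 = 3*7854 + 1*2378 = 25940
a_11 = 3*25940 + 1*7854 = 85674
a_12 = 3*85674 + 1*25940 = 282962
a_13 = 3*282962 + 1*85674 = 934560
a_14 = 3*934560 + 1*282962 = 3086642
So a_14 = 3086642.

3086642


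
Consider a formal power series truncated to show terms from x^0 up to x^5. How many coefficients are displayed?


From x^0 to x^5 inclusive, the count is 5 - 0 + 1 = 6.

6


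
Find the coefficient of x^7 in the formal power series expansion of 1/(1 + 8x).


Write 1/(1 + c x) = 1/(1 - (-c) x) and apply the geometric-series identity
1/(1 - y) = sum_{k>=0} y^k to get 1/(1 + c x) = sum_{k>=0} (-c)^k x^k.
So the coefficient of x^k is (-c)^k = (-1)^k * c^k.
Here c = 8 and k = 7:
(-8)^7 = -1 * 2097152 = -2097152

-2097152


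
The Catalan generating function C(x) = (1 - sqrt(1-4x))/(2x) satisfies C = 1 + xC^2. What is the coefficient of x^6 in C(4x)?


Substituting x -> 4x scales the n-th coefficient by 4^n, so [x^6] C(4x) = 4^6 * C_6.
C_6 = C(2*6, 6)/(7) = 924/7 = 132.
So 4^6 * 132 = 4096 * 132 = 540672.

540672


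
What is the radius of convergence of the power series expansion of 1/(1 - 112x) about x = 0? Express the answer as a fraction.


Expanding 1/(1 - 112x) = sum_{k>=0} 112^k x^k, the series converges when |112x| < 1, i.e., |x| < 1/112.
So the radius of convergence is 1/112 = 1/112.

1/112


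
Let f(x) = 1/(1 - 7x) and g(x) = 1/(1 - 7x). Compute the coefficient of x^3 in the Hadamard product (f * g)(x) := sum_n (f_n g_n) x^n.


f has coefficients f_k = 7^k and g has coefficients g_k = 7^k, so the Hadamard product has coefficient (f*g)_k = 7^k * 7^k = 49^k.
For k = 3: 49^3 = 117649.

117649


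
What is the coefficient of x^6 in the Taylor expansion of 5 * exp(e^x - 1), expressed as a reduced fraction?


exp(e^x - 1) = sum_{k>=0} Bell_k x^k / k!, where Bell_k is the k-th Bell number.
So the coefficient of x^6 is 5 * Bell_6 / 6!.
Computing: Bell_6 = 203 and 6! = 720, giving
5 * 203/720 = 203/144.

203/144


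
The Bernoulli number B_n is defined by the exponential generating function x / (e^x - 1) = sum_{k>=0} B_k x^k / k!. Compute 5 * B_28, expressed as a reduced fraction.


Bernoulli numbers can also be computed recursively via B_0 = 1 and sum_{j=0}^{m} C(m+1, j) B_j = 0 for m >= 1. Odd-index Bernoulli numbers vanish for k >= 3.
Computing B_28 = -23749461029/870, so 5 * B_28 = 5 * -23749461029/870 = -23749461029/174.

-23749461029/174
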